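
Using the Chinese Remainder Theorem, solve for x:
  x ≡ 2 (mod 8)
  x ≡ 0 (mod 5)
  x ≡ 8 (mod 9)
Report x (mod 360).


Moduli 8, 5, 9 are pairwise coprime; by CRT there is a unique solution modulo M = 8 · 5 · 9 = 360.
Solve pairwise, accumulating the modulus:
  Start with x ≡ 2 (mod 8).
  Combine with x ≡ 0 (mod 5): since gcd(8, 5) = 1, we get a unique residue mod 40.
    Write x = 2 + 8·t and substitute into x ≡ 0 (mod 5): 8·t ≡ 0 − 2 = -2 (mod 5).
    Reduce coefficients mod 5: 3·t ≡ 3 (mod 5).
    The inverse of 3 mod 5 is 2 (since 3·2 = 6 = 1·5 + 1), so t ≡ 2·3 = 6 ≡ 1 (mod 5).
    Then x = 2 + 8·1 = 10, valid modulo lcm(8, 5) = 40: x ≡ 10 (mod 40).
  Combine with x ≡ 8 (mod 9): since gcd(40, 9) = 1, we get a unique residue mod 360.
    Write x = 10 + 40·t and substitute into x ≡ 8 (mod 9): 40·t ≡ 8 − 10 = -2 (mod 9).
    Reduce coefficients mod 9: 4·t ≡ 7 (mod 9).
    The inverse of 4 mod 9 is 7 (since 4·7 = 28 = 3·9 + 1), so t ≡ 7·7 = 49 ≡ 4 (mod 9).
    Then x = 10 + 40·4 = 170, valid modulo lcm(40, 9) = 360: x ≡ 170 (mod 360).
Verify: 170 mod 8 = 2 ✓, 170 mod 5 = 0 ✓, 170 mod 9 = 8 ✓.

x ≡ 170 (mod 360).


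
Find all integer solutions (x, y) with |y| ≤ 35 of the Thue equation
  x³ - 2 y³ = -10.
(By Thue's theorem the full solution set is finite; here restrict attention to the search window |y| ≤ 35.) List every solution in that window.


The equation is x³ - 2y³ = -10. For fixed y, x³ = 2·y³ − 10, so a solution requires the RHS to be a perfect cube.
Strategy: iterate y from -35 to 35, compute RHS = 2·y³ − 10, and check whether it is a (positive or negative) perfect cube.
Check small values of y:
  y = 0: RHS = -10 is not a perfect cube.
  y = 1: RHS = -8 = (-2)³ ⇒ x = -2 works.
  y = -1: RHS = -12 is not a perfect cube.
  y = 2: RHS = 6 is not a perfect cube.
  y = -2: RHS = -26 is not a perfect cube.
  y = 3: RHS = 44 is not a perfect cube.
  y = -3: RHS = -64 = (-4)³ ⇒ x = -4 works.
Continuing the search up to |y| = 35 finds no further solutions beyond those listed.
Collected solutions: (-2, 1), (-4, -3).

Solutions (with |y| ≤ 35): (-2, 1), (-4, -3).


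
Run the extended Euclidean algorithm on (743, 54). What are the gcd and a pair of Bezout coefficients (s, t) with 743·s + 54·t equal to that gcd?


Euclidean algorithm on (743, 54) — divide until remainder is 0:
  743 = 13 · 54 + 41
  54 = 1 · 41 + 13
  41 = 3 · 13 + 2
  13 = 6 · 2 + 1
  2 = 2 · 1 + 0
gcd(743, 54) = 1.
Track Bezout coefficients alongside the remainders: start with r₀ = 743 = a·1 + b·0 (s = 1, t = 0) and r₁ = 54 = a·0 + b·1 (s = 0, t = 1); each new remainder r_{k+1} = r_{k-1} − q_k·r_k inherits s_{k+1} = s_{k-1} − q_k·s_k, t_{k+1} = t_{k-1} − q_k·t_k, so r_k = a·s_k + b·t_k at every step:
  q = 13: r = 41, s = 1 − 13·0 = 1, t = 0 − 13·1 = -13  (check: 743·1 + 54·(-13) = 41)
  q = 1: r = 13, s = 0 − 1·1 = -1, t = 1 − 1·(-13) = 14  (check: 743·(-1) + 54·14 = 13)
  q = 3: r = 2, s = 1 − 3·(-1) = 4, t = -13 − 3·14 = -55  (check: 743·4 + 54·(-55) = 2)
  q = 6: r = 1, s = -1 − 6·4 = -25, t = 14 − 6·(-55) = 344  (check: 743·(-25) + 54·344 = 1)
The row with r = 1 (the gcd) gives the Bezout coefficients s = -25, t = 344.
Result: 743 · (-25) + 54 · (344) = 1.

gcd(743, 54) = 1; s = -25, t = 344 (check: 743·(-25) + 54·344 = 1).


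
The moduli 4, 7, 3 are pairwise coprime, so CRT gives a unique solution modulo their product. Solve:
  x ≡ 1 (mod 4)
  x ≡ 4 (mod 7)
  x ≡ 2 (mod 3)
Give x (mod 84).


Moduli 4, 7, 3 are pairwise coprime; by CRT there is a unique solution modulo M = 4 · 7 · 3 = 84.
Solve pairwise, accumulating the modulus:
  Start with x ≡ 1 (mod 4).
  Combine with x ≡ 4 (mod 7): since gcd(4, 7) = 1, we get a unique residue mod 28.
    Write x = 1 + 4·t and substitute into x ≡ 4 (mod 7): 4·t ≡ 4 − 1 = 3 (mod 7).
    The inverse of 4 mod 7 is 2 (since 4·2 = 8 = 1·7 + 1), so t ≡ 2·3 = 6 ≡ 6 (mod 7).
    Then x = 1 + 4·6 = 25, valid modulo lcm(4, 7) = 28: x ≡ 25 (mod 28).
  Combine with x ≡ 2 (mod 3): since gcd(28, 3) = 1, we get a unique residue mod 84.
    Write x = 25 + 28·t and substitute into x ≡ 2 (mod 3): 28·t ≡ 2 − 25 = -23 (mod 3).
    Reduce coefficients mod 3: 1·t ≡ 1 (mod 3).
    So t ≡ 1 (mod 3).
    Then x = 25 + 28·1 = 53, valid modulo lcm(28, 3) = 84: x ≡ 53 (mod 84).
Verify: 53 mod 4 = 1 ✓, 53 mod 7 = 4 ✓, 53 mod 3 = 2 ✓.

x ≡ 53 (mod 84).


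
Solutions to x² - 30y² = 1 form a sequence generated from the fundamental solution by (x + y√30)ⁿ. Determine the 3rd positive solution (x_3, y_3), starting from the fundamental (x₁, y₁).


Step 1: Find the fundamental solution (x₁, y₁) of x² - 30y² = 1.
  Expand √30 as a continued fraction. a₀ = ⌊√30⌋ = 5; iterate m_{k+1} = d_k·a_k − m_k, d_{k+1} = (30 − m_{k+1}²)/d_k, a_{k+1} = ⌊(a₀ + m_{k+1})/d_{k+1}⌋ (starting m₀ = 0, d₀ = 1), with convergents p_k = a_k·p_{k-1} + p_{k-2}, q_k = a_k·q_{k-1} + q_{k-2} (p₋₁ = 1, q₋₁ = 0):
  k = 0: a₀ = 5; p₀/q₀ = 5/1; p₀² − 30·q₀² = 25 − 30 = -5.
  k = 1: m = 5, d = 5, a = ⌊(5 + 5)/5⌋ = 2; p/q = (2·5 + 1)/(2·1 + 0) = 11/2; p² − 30·q² = 121 − 120 = 1.
  The first convergent with p² − 30·q² = 1 gives the fundamental solution (x₁, y₁) = (11, 2).
Step 2: Apply the recurrence (x_{n+1}, y_{n+1}) = (x₁x_n + 30y₁y_n, x₁y_n + y₁x_n) repeatedly.
  From (x_1, y_1) = (11, 2): x_2 = 11·11 + 30·2·2 = 241; y_2 = 11·2 + 2·11 = 44.
  From (x_2, y_2) = (241, 44): x_3 = 11·241 + 30·2·44 = 5291; y_3 = 11·44 + 2·241 = 966.
Step 3: Verify x_3² - 30·y_3² = 27994681 - 27994680 = 1 (should be 1). ✓

(x_1, y_1) = (11, 2); (x_3, y_3) = (5291, 966).


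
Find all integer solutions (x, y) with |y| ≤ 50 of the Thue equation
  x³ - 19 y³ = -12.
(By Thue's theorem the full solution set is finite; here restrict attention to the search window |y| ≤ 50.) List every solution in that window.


The equation is x³ - 19y³ = -12. For fixed y, x³ = 19·y³ − 12, so a solution requires the RHS to be a perfect cube.
Strategy: iterate y from -50 to 50, compute RHS = 19·y³ − 12, and check whether it is a (positive or negative) perfect cube.
Check small values of y:
  y = 0: RHS = -12 is not a perfect cube.
  y = 1: RHS = 7 is not a perfect cube.
  y = -1: RHS = -31 is not a perfect cube.
  y = 2: RHS = 140 is not a perfect cube.
  y = -2: RHS = -164 is not a perfect cube.
  y = 3: RHS = 501 is not a perfect cube.
  y = -3: RHS = -525 is not a perfect cube.
Continuing the search up to |y| = 50 finds no solutions either.
No (x, y) in the scanned range satisfies the equation.

No integer solutions with |y| ≤ 50.


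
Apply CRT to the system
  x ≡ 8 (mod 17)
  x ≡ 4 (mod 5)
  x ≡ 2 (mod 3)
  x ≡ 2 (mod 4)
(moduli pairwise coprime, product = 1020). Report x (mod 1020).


Product of moduli M = 17 · 5 · 3 · 4 = 1020.
Merge one congruence at a time:
  Start: x ≡ 8 (mod 17).
  Combine with x ≡ 4 (mod 5); new modulus lcm = 85.
    Write x = 8 + 17·t and substitute into x ≡ 4 (mod 5): 17·t ≡ 4 − 8 = -4 (mod 5).
    Reduce coefficients mod 5: 2·t ≡ 1 (mod 5).
    The inverse of 2 mod 5 is 3 (since 2·3 = 6 = 1·5 + 1), so t ≡ 3·1 = 3 ≡ 3 (mod 5).
    Then x = 8 + 17·3 = 59, valid modulo lcm(17, 5) = 85: x ≡ 59 (mod 85).
  Combine with x ≡ 2 (mod 3); new modulus lcm = 255.
    Write x = 59 + 85·t and substitute into x ≡ 2 (mod 3): 85·t ≡ 2 − 59 = -57 (mod 3).
    Reduce coefficients mod 3: 1·t ≡ 0 (mod 3).
    So t ≡ 0 (mod 3).
    Then x = 59 + 85·0 = 59, valid modulo lcm(85, 3) = 255: x ≡ 59 (mod 255).
  Combine with x ≡ 2 (mod 4); new modulus lcm = 1020.
    Write x = 59 + 255·t and substitute into x ≡ 2 (mod 4): 255·t ≡ 2 − 59 = -57 (mod 4).
    Reduce coefficients mod 4: 3·t ≡ 3 (mod 4).
    The inverse of 3 mod 4 is 3 (since 3·3 = 9 = 2·4 + 1), so t ≡ 3·3 = 9 ≡ 1 (mod 4).
    Then x = 59 + 255·1 = 314, valid modulo lcm(255, 4) = 1020: x ≡ 314 (mod 1020).
Verify against each original: 314 mod 17 = 8, 314 mod 5 = 4, 314 mod 3 = 2, 314 mod 4 = 2.

x ≡ 314 (mod 1020).


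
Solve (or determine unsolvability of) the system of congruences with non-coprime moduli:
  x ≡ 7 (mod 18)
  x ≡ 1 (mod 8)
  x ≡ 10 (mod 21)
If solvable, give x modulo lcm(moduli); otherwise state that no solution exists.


Moduli 18, 8, 21 are not pairwise coprime, so CRT works modulo lcm(m_i) when all pairwise compatibility conditions hold.
Pairwise compatibility: gcd(m_i, m_j) must divide a_i - a_j for every pair.
Merge one congruence at a time:
  Start: x ≡ 7 (mod 18).
  Combine with x ≡ 1 (mod 8): gcd(18, 8) = 2; 1 - 7 = -6, which IS divisible by 2, so compatible.
    Write x = 7 + 18·t and substitute into x ≡ 1 (mod 8): 18·t ≡ 1 − 7 = -6 (mod 8).
    Divide the congruence (and modulus) by g = 2: 9·t ≡ -3 (mod 4).
    Reduce coefficients mod 4: 1·t ≡ 1 (mod 4).
    So t ≡ 1 (mod 4).
    Then x = 7 + 18·1 = 25, valid modulo lcm(18, 8) = 72: x ≡ 25 (mod 72).
  Combine with x ≡ 10 (mod 21): gcd(72, 21) = 3; 10 - 25 = -15, which IS divisible by 3, so compatible.
    Write x = 25 + 72·t and substitute into x ≡ 10 (mod 21): 72·t ≡ 10 − 25 = -15 (mod 21).
    Divide the congruence (and modulus) by g = 3: 24·t ≡ -5 (mod 7).
    Reduce coefficients mod 7: 3·t ≡ 2 (mod 7).
    The inverse of 3 mod 7 is 5 (since 3·5 = 15 = 2·7 + 1), so t ≡ 5·2 = 10 ≡ 3 (mod 7).
    Then x = 25 + 72·3 = 241, valid modulo lcm(72, 21) = 504: x ≡ 241 (mod 504).
Verify: 241 mod 18 = 7, 241 mod 8 = 1, 241 mod 21 = 10.

x ≡ 241 (mod 504).


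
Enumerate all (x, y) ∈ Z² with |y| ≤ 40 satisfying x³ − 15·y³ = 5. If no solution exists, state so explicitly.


The equation is x³ - 15y³ = 5. For fixed y, x³ = 15·y³ + 5, so a solution requires the RHS to be a perfect cube.
Strategy: iterate y from -40 to 40, compute RHS = 15·y³ + 5, and check whether it is a (positive or negative) perfect cube.
Check small values of y:
  y = 0: RHS = 5 is not a perfect cube.
  y = 1: RHS = 20 is not a perfect cube.
  y = -1: RHS = -10 is not a perfect cube.
  y = 2: RHS = 125 = (5)³ ⇒ x = 5 works.
  y = -2: RHS = -115 is not a perfect cube.
  y = 3: RHS = 410 is not a perfect cube.
  y = -3: RHS = -400 is not a perfect cube.
Continuing the search up to |y| = 40 finds no further solutions beyond those listed.
Collected solutions: (5, 2).

Solutions (with |y| ≤ 40): (5, 2).


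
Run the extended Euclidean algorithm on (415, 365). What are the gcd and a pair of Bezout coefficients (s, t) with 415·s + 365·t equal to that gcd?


Euclidean algorithm on (415, 365) — divide until remainder is 0:
  415 = 1 · 365 + 50
  365 = 7 · 50 + 15
  50 = 3 · 15 + 5
  15 = 3 · 5 + 0
gcd(415, 365) = 5.
Track Bezout coefficients alongside the remainders: start with r₀ = 415 = a·1 + b·0 (s = 1, t = 0) and r₁ = 365 = a·0 + b·1 (s = 0, t = 1); each new remainder r_{k+1} = r_{k-1} − q_k·r_k inherits s_{k+1} = s_{k-1} − q_k·s_k, t_{k+1} = t_{k-1} − q_k·t_k, so r_k = a·s_k + b·t_k at every step:
  q = 1: r = 50, s = 1 − 1·0 = 1, t = 0 − 1·1 = -1  (check: 415·1 + 365·(-1) = 50)
  q = 7: r = 15, s = 0 − 7·1 = -7, t = 1 − 7·(-1) = 8  (check: 415·(-7) + 365·8 = 15)
  q = 3: r = 5, s = 1 − 3·(-7) = 22, t = -1 − 3·8 = -25  (check: 415·22 + 365·(-25) = 5)
The row with r = 5 (the gcd) gives the Bezout coefficients s = 22, t = -25.
Result: 415 · (22) + 365 · (-25) = 5.

gcd(415, 365) = 5; s = 22, t = -25 (check: 415·22 + 365·(-25) = 5).


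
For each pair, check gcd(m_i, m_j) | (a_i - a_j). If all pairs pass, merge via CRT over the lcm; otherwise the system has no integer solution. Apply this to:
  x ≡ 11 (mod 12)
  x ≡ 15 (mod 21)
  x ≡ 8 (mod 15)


Moduli 12, 21, 15 are not pairwise coprime, so CRT works modulo lcm(m_i) when all pairwise compatibility conditions hold.
Pairwise compatibility: gcd(m_i, m_j) must divide a_i - a_j for every pair.
Merge one congruence at a time:
  Start: x ≡ 11 (mod 12).
  Combine with x ≡ 15 (mod 21): gcd(12, 21) = 3, and 15 - 11 = 4 is NOT divisible by 3.
    ⇒ system is inconsistent (no integer solution).

No solution (the system is inconsistent).


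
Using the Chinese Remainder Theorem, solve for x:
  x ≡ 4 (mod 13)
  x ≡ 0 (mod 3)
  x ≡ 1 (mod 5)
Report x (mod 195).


Moduli 13, 3, 5 are pairwise coprime; by CRT there is a unique solution modulo M = 13 · 3 · 5 = 195.
Solve pairwise, accumulating the modulus:
  Start with x ≡ 4 (mod 13).
  Combine with x ≡ 0 (mod 3): since gcd(13, 3) = 1, we get a unique residue mod 39.
    Write x = 4 + 13·t and substitute into x ≡ 0 (mod 3): 13·t ≡ 0 − 4 = -4 (mod 3).
    Reduce coefficients mod 3: 1·t ≡ 2 (mod 3).
    So t ≡ 2 (mod 3).
    Then x = 4 + 13·2 = 30, valid modulo lcm(13, 3) = 39: x ≡ 30 (mod 39).
  Combine with x ≡ 1 (mod 5): since gcd(39, 5) = 1, we get a unique residue mod 195.
    Write x = 30 + 39·t and substitute into x ≡ 1 (mod 5): 39·t ≡ 1 − 30 = -29 (mod 5).
    Reduce coefficients mod 5: 4·t ≡ 1 (mod 5).
    The inverse of 4 mod 5 is 4 (since 4·4 = 16 = 3·5 + 1), so t ≡ 4·1 = 4 ≡ 4 (mod 5).
    Then x = 30 + 39·4 = 186, valid modulo lcm(39, 5) = 195: x ≡ 186 (mod 195).
Verify: 186 mod 13 = 4 ✓, 186 mod 3 = 0 ✓, 186 mod 5 = 1 ✓.

x ≡ 186 (mod 195).


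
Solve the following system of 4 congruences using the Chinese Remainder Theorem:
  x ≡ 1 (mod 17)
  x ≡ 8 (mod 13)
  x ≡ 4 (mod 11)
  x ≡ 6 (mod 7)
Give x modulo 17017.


Product of moduli M = 17 · 13 · 11 · 7 = 17017.
Merge one congruence at a time:
  Start: x ≡ 1 (mod 17).
  Combine with x ≡ 8 (mod 13); new modulus lcm = 221.
    Write x = 1 + 17·t and substitute into x ≡ 8 (mod 13): 17·t ≡ 8 − 1 = 7 (mod 13).
    Reduce coefficients mod 13: 4·t ≡ 7 (mod 13).
    The inverse of 4 mod 13 is 10 (since 4·10 = 40 = 3·13 + 1), so t ≡ 10·7 = 70 ≡ 5 (mod 13).
    Then x = 1 + 17·5 = 86, valid modulo lcm(17, 13) = 221: x ≡ 86 (mod 221).
  Combine with x ≡ 4 (mod 11); new modulus lcm = 2431.
    Write x = 86 + 221·t and substitute into x ≡ 4 (mod 11): 221·t ≡ 4 − 86 = -82 (mod 11).
    Reduce coefficients mod 11: 1·t ≡ 6 (mod 11).
    So t ≡ 6 (mod 11).
    Then x = 86 + 221·6 = 1412, valid modulo lcm(221, 11) = 2431: x ≡ 1412 (mod 2431).
  Combine with x ≡ 6 (mod 7); new modulus lcm = 17017.
    Write x = 1412 + 2431·t and substitute into x ≡ 6 (mod 7): 2431·t ≡ 6 − 1412 = -1406 (mod 7).
    Reduce coefficients mod 7: 2·t ≡ 1 (mod 7).
    The inverse of 2 mod 7 is 4 (since 2·4 = 8 = 1·7 + 1), so t ≡ 4·1 = 4 ≡ 4 (mod 7).
    Then x = 1412 + 2431·4 = 11136, valid modulo lcm(2431, 7) = 17017: x ≡ 11136 (mod 17017).
Verify against each original: 11136 mod 17 = 1, 11136 mod 13 = 8, 11136 mod 11 = 4, 11136 mod 7 = 6.

x ≡ 11136 (mod 17017).


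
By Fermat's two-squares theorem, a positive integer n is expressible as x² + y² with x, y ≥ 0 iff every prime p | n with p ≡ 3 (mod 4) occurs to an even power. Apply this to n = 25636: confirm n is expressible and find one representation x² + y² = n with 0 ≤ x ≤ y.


Step 1: Factor n = 25636 = 2^2 · 13 · 17 · 29.
Step 2: Check the mod-4 condition on each prime factor: 2 = 2 (special); 13 ≡ 1 (mod 4), exponent 1; 17 ≡ 1 (mod 4), exponent 1; 29 ≡ 1 (mod 4), exponent 1.
All primes ≡ 3 (mod 4) appear to even exponent (or don't appear), so by the two-squares theorem n IS expressible as a sum of two squares.
Step 3: Build a representation. Group n = k² · m with k = 2 and m = 13 · 17 · 29 = 6409 (a product of primes ≡ 1 (mod 4)); a representation of m scales to one of n via (k·x)² + (k·y)² = k²(x² + y²). Each prime p ≡ 1 (mod 4) is itself a sum of two squares; find a² by testing p − a² for a perfect square:
  13: 13 − 1² = 12, 13 − 2² = 9 = 3² ⇒ 13 = 2² + 3².
  17: 17 − 1² = 16 = 4² ⇒ 17 = 1² + 4².
  29: 29 − 1² = 28, 29 − 2² = 25 = 5² ⇒ 29 = 2² + 5².
  Combine using the Brahmagupta–Fibonacci identity (a² + b²)(c² + d²) = (ac − bd)² + (ad + bc)² = (ac + bd)² + (ad − bc)²:
  13 · 17 = 221: from (2² + 3²)(1² + 4²), take (2·1 − 3·4, 2·4 + 3·1) = (2 − 12, 8 + 3) = (-10, 11); dropping signs (only squares matter) gives (10, 11); check 10² + 11² = 100 + 121 = 221 ✓.
  221 · 29 = 6409: from (10² + 11²)(2² + 5²), take (10·2 − 11·5, 10·5 + 11·2) = (20 − 55, 50 + 22) = (-35, 72); dropping signs (only squares matter) gives (35, 72); check 35² + 72² = 1225 + 5184 = 6409 ✓.
  Scale by k = 2: (2·35, 2·72) = (70, 144).
Step 4: Order so x ≤ y and verify: 70² + 144² = 4900 + 20736 = 25636 = n. ✓

n = 25636 = 70² + 144² (one valid representation with x ≤ y).


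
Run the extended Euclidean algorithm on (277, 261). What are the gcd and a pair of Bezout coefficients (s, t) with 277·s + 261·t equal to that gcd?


Euclidean algorithm on (277, 261) — divide until remainder is 0:
  277 = 1 · 261 + 16
  261 = 16 · 16 + 5
  16 = 3 · 5 + 1
  5 = 5 · 1 + 0
gcd(277, 261) = 1.
Track Bezout coefficients alongside the remainders: start with r₀ = 277 = a·1 + b·0 (s = 1, t = 0) and r₁ = 261 = a·0 + b·1 (s = 0, t = 1); each new remainder r_{k+1} = r_{k-1} − q_k·r_k inherits s_{k+1} = s_{k-1} − q_k·s_k, t_{k+1} = t_{k-1} − q_k·t_k, so r_k = a·s_k + b·t_k at every step:
  q = 1: r = 16, s = 1 − 1·0 = 1, t = 0 − 1·1 = -1  (check: 277·1 + 261·(-1) = 16)
  q = 16: r = 5, s = 0 − 16·1 = -16, t = 1 − 16·(-1) = 17  (check: 277·(-16) + 261·17 = 5)
  q = 3: r = 1, s = 1 − 3·(-16) = 49, t = -1 − 3·17 = -52  (check: 277·49 + 261·(-52) = 1)
The row with r = 1 (the gcd) gives the Bezout coefficients s = 49, t = -52.
Result: 277 · (49) + 261 · (-52) = 1.

gcd(277, 261) = 1; s = 49, t = -52 (check: 277·49 + 261·(-52) = 1).


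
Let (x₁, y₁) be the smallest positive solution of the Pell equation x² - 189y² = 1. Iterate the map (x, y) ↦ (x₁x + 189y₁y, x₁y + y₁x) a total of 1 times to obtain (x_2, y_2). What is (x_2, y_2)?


Step 1: Find the fundamental solution (x₁, y₁) of x² - 189y² = 1.
  Expand √189 as a continued fraction. a₀ = ⌊√189⌋ = 13; iterate m_{k+1} = d_k·a_k − m_k, d_{k+1} = (189 − m_{k+1}²)/d_k, a_{k+1} = ⌊(a₀ + m_{k+1})/d_{k+1}⌋ (starting m₀ = 0, d₀ = 1), with convergents p_k = a_k·p_{k-1} + p_{k-2}, q_k = a_k·q_{k-1} + q_{k-2} (p₋₁ = 1, q₋₁ = 0):
  k = 0: a₀ = 13; p₀/q₀ = 13/1; p₀² − 189·q₀² = 169 − 189 = -20.
  k = 1: m = 13, d = 20, a = ⌊(13 + 13)/20⌋ = 1; p/q = (1·13 + 1)/(1·1 + 0) = 14/1; p² − 189·q² = 196 − 189 = 7.
  k = 2: m = 7, d = 7, a = ⌊(13 + 7)/7⌋ = 2; p/q = (2·14 + 13)/(2·1 + 1) = 41/3; p² − 189·q² = 1681 − 1701 = -20.
  k = 3: m = 7, d = 20, a = ⌊(13 + 7)/20⌋ = 1; p/q = (1·41 + 14)/(1·3 + 1) = 55/4; p² − 189·q² = 3025 − 3024 = 1.
  The first convergent with p² − 189·q² = 1 gives the fundamental solution (x₁, y₁) = (55, 4).
Step 2: Apply the recurrence (x_{n+1}, y_{n+1}) = (x₁x_n + 189y₁y_n, x₁y_n + y₁x_n) repeatedly.
  From (x_1, y_1) = (55, 4): x_2 = 55·55 + 189·4·4 = 6049; y_2 = 55·4 + 4·55 = 440.
Step 3: Verify x_2² - 189·y_2² = 36590401 - 36590400 = 1 (should be 1). ✓

(x_1, y_1) = (55, 4); (x_2, y_2) = (6049, 440).


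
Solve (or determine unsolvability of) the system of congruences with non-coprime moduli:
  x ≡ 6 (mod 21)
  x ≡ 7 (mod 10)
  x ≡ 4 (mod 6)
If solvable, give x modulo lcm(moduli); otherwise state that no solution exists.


Moduli 21, 10, 6 are not pairwise coprime, so CRT works modulo lcm(m_i) when all pairwise compatibility conditions hold.
Pairwise compatibility: gcd(m_i, m_j) must divide a_i - a_j for every pair.
Merge one congruence at a time:
  Start: x ≡ 6 (mod 21).
  Combine with x ≡ 7 (mod 10): gcd(21, 10) = 1; 7 - 6 = 1, which IS divisible by 1, so compatible.
    Write x = 6 + 21·t and substitute into x ≡ 7 (mod 10): 21·t ≡ 7 − 6 = 1 (mod 10).
    Reduce coefficients mod 10: 1·t ≡ 1 (mod 10).
    So t ≡ 1 (mod 10).
    Then x = 6 + 21·1 = 27, valid modulo lcm(21, 10) = 210: x ≡ 27 (mod 210).
  Combine with x ≡ 4 (mod 6): gcd(210, 6) = 6, and 4 - 27 = -23 is NOT divisible by 6.
    ⇒ system is inconsistent (no integer solution).

No solution (the system is inconsistent).


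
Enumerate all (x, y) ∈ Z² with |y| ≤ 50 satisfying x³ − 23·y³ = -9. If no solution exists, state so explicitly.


The equation is x³ - 23y³ = -9. For fixed y, x³ = 23·y³ − 9, so a solution requires the RHS to be a perfect cube.
Strategy: iterate y from -50 to 50, compute RHS = 23·y³ − 9, and check whether it is a (positive or negative) perfect cube.
Check small values of y:
  y = 0: RHS = -9 is not a perfect cube.
  y = 1: RHS = 14 is not a perfect cube.
  y = -1: RHS = -32 is not a perfect cube.
  y = 2: RHS = 175 is not a perfect cube.
  y = -2: RHS = -193 is not a perfect cube.
  y = 3: RHS = 612 is not a perfect cube.
  y = -3: RHS = -630 is not a perfect cube.
Continuing the search up to |y| = 50 finds no solutions either.
No (x, y) in the scanned range satisfies the equation.

No integer solutions with |y| ≤ 50.


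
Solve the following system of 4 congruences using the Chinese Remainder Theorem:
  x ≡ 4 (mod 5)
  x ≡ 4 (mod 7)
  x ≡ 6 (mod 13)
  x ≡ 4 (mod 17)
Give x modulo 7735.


Product of moduli M = 5 · 7 · 13 · 17 = 7735.
Merge one congruence at a time:
  Start: x ≡ 4 (mod 5).
  Combine with x ≡ 4 (mod 7); new modulus lcm = 35.
    Write x = 4 + 5·t and substitute into x ≡ 4 (mod 7): 5·t ≡ 4 − 4 = 0 (mod 7).
    The inverse of 5 mod 7 is 3 (since 5·3 = 15 = 2·7 + 1), so t ≡ 3·0 = 0 ≡ 0 (mod 7).
    Then x = 4 + 5·0 = 4, valid modulo lcm(5, 7) = 35: x ≡ 4 (mod 35).
  Combine with x ≡ 6 (mod 13); new modulus lcm = 455.
    Write x = 4 + 35·t and substitute into x ≡ 6 (mod 13): 35·t ≡ 6 − 4 = 2 (mod 13).
    Reduce coefficients mod 13: 9·t ≡ 2 (mod 13).
    The inverse of 9 mod 13 is 3 (since 9·3 = 27 = 2·13 + 1), so t ≡ 3·2 = 6 ≡ 6 (mod 13).
    Then x = 4 + 35·6 = 214, valid modulo lcm(35, 13) = 455: x ≡ 214 (mod 455).
  Combine with x ≡ 4 (mod 17); new modulus lcm = 7735.
    Write x = 214 + 455·t and substitute into x ≡ 4 (mod 17): 455·t ≡ 4 − 214 = -210 (mod 17).
    Reduce coefficients mod 17: 13·t ≡ 11 (mod 17).
    The inverse of 13 mod 17 is 4 (since 13·4 = 52 = 3·17 + 1), so t ≡ 4·11 = 44 ≡ 10 (mod 17).
    Then x = 214 + 455·10 = 4764, valid modulo lcm(455, 17) = 7735: x ≡ 4764 (mod 7735).
Verify against each original: 4764 mod 5 = 4, 4764 mod 7 = 4, 4764 mod 13 = 6, 4764 mod 17 = 4.

x ≡ 4764 (mod 7735).


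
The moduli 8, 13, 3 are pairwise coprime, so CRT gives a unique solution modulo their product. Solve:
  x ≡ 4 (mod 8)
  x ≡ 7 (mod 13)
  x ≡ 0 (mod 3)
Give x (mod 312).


Moduli 8, 13, 3 are pairwise coprime; by CRT there is a unique solution modulo M = 8 · 13 · 3 = 312.
Solve pairwise, accumulating the modulus:
  Start with x ≡ 4 (mod 8).
  Combine with x ≡ 7 (mod 13): since gcd(8, 13) = 1, we get a unique residue mod 104.
    Write x = 4 + 8·t and substitute into x ≡ 7 (mod 13): 8·t ≡ 7 − 4 = 3 (mod 13).
    The inverse of 8 mod 13 is 5 (since 8·5 = 40 = 3·13 + 1), so t ≡ 5·3 = 15 ≡ 2 (mod 13).
    Then x = 4 + 8·2 = 20, valid modulo lcm(8, 13) = 104: x ≡ 20 (mod 104).
  Combine with x ≡ 0 (mod 3): since gcd(104, 3) = 1, we get a unique residue mod 312.
    Write x = 20 + 104·t and substitute into x ≡ 0 (mod 3): 104·t ≡ 0 − 20 = -20 (mod 3).
    Reduce coefficients mod 3: 2·t ≡ 1 (mod 3).
    The inverse of 2 mod 3 is 2 (since 2·2 = 4 = 1·3 + 1), so t ≡ 2·1 = 2 ≡ 2 (mod 3).
    Then x = 20 + 104·2 = 228, valid modulo lcm(104, 3) = 312: x ≡ 228 (mod 312).
Verify: 228 mod 8 = 4 ✓, 228 mod 13 = 7 ✓, 228 mod 3 = 0 ✓.

x ≡ 228 (mod 312).


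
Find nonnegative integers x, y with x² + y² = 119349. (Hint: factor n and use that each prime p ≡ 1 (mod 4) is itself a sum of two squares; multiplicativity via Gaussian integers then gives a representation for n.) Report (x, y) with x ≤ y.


Step 1: Factor n = 119349 = 3^2 · 89 · 149.
Step 2: Check the mod-4 condition on each prime factor: 3 ≡ 3 (mod 4), exponent 2 (must be even); 89 ≡ 1 (mod 4), exponent 1; 149 ≡ 1 (mod 4), exponent 1.
All primes ≡ 3 (mod 4) appear to even exponent (or don't appear), so by the two-squares theorem n IS expressible as a sum of two squares.
Step 3: Build a representation. Group n = k² · m with k = 3 and m = 89 · 149 = 13261 (a product of primes ≡ 1 (mod 4)); a representation of m scales to one of n via (k·x)² + (k·y)² = k²(x² + y²). Each prime p ≡ 1 (mod 4) is itself a sum of two squares; find a² by testing p − a² for a perfect square:
  89: 89 − 1² = 88, 89 − 2² = 85, 89 − 3² = 80, 89 − 4² = 73, 89 − 5² = 64 = 8² ⇒ 89 = 5² + 8².
  149: 149 − 1² = 148, 149 − 2² = 145, 149 − 3² = 140, 149 − 4² = 133, 149 − 5² = 124, 149 − 6² = 113, 149 − 7² = 100 = 10² ⇒ 149 = 7² + 10².
  Combine using the Brahmagupta–Fibonacci identity (a² + b²)(c² + d²) = (ac − bd)² + (ad + bc)² = (ac + bd)² + (ad − bc)²:
  89 · 149 = 13261: from (5² + 8²)(7² + 10²), take (5·7 − 8·10, 5·10 + 8·7) = (35 − 80, 50 + 56) = (-45, 106); dropping signs (only squares matter) gives (45, 106); check 45² + 106² = 2025 + 11236 = 13261 ✓.
  Scale by k = 3: (3·45, 3·106) = (135, 318).
Step 4: Order so x ≤ y and verify: 135² + 318² = 18225 + 101124 = 119349 = n. ✓

n = 119349 = 135² + 318² (one valid representation with x ≤ y).


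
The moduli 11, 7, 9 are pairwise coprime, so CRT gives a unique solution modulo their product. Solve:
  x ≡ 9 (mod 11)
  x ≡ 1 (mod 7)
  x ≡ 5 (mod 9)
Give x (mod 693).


Moduli 11, 7, 9 are pairwise coprime; by CRT there is a unique solution modulo M = 11 · 7 · 9 = 693.
Solve pairwise, accumulating the modulus:
  Start with x ≡ 9 (mod 11).
  Combine with x ≡ 1 (mod 7): since gcd(11, 7) = 1, we get a unique residue mod 77.
    Write x = 9 + 11·t and substitute into x ≡ 1 (mod 7): 11·t ≡ 1 − 9 = -8 (mod 7).
    Reduce coefficients mod 7: 4·t ≡ 6 (mod 7).
    The inverse of 4 mod 7 is 2 (since 4·2 = 8 = 1·7 + 1), so t ≡ 2·6 = 12 ≡ 5 (mod 7).
    Then x = 9 + 11·5 = 64, valid modulo lcm(11, 7) = 77: x ≡ 64 (mod 77).
  Combine with x ≡ 5 (mod 9): since gcd(77, 9) = 1, we get a unique residue mod 693.
    Write x = 64 + 77·t and substitute into x ≡ 5 (mod 9): 77·t ≡ 5 − 64 = -59 (mod 9).
    Reduce coefficients mod 9: 5·t ≡ 4 (mod 9).
    The inverse of 5 mod 9 is 2 (since 5·2 = 10 = 1·9 + 1), so t ≡ 2·4 = 8 ≡ 8 (mod 9).
    Then x = 64 + 77·8 = 680, valid modulo lcm(77, 9) = 693: x ≡ 680 (mod 693).
Verify: 680 mod 11 = 9 ✓, 680 mod 7 = 1 ✓, 680 mod 9 = 5 ✓.

x ≡ 680 (mod 693).


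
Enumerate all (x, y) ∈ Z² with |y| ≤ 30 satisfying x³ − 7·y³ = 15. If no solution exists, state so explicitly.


The equation is x³ - 7y³ = 15. For fixed y, x³ = 7·y³ + 15, so a solution requires the RHS to be a perfect cube.
Strategy: iterate y from -30 to 30, compute RHS = 7·y³ + 15, and check whether it is a (positive or negative) perfect cube.
Check small values of y:
  y = 0: RHS = 15 is not a perfect cube.
  y = 1: RHS = 22 is not a perfect cube.
  y = -1: RHS = 8 = (2)³ ⇒ x = 2 works.
  y = 2: RHS = 71 is not a perfect cube.
  y = -2: RHS = -41 is not a perfect cube.
  y = 3: RHS = 204 is not a perfect cube.
  y = -3: RHS = -174 is not a perfect cube.
Continuing, at y = 23: RHS = 85184 = (44)³ ⇒ x = 44 works.
Searching the remaining y in |y| ≤ 30 finds no further solutions.
Collected solutions: (2, -1), (44, 23).

Solutions (with |y| ≤ 30): (2, -1), (44, 23).


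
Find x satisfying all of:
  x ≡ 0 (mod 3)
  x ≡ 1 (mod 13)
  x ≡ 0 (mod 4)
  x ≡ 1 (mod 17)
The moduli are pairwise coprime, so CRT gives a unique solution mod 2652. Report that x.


Product of moduli M = 3 · 13 · 4 · 17 = 2652.
Merge one congruence at a time:
  Start: x ≡ 0 (mod 3).
  Combine with x ≡ 1 (mod 13); new modulus lcm = 39.
    Write x = 0 + 3·t and substitute into x ≡ 1 (mod 13): 3·t ≡ 1 − 0 = 1 (mod 13).
    The inverse of 3 mod 13 is 9 (since 3·9 = 27 = 2·13 + 1), so t ≡ 9·1 = 9 ≡ 9 (mod 13).
    Then x = 0 + 3·9 = 27, valid modulo lcm(3, 13) = 39: x ≡ 27 (mod 39).
  Combine with x ≡ 0 (mod 4); new modulus lcm = 156.
    Write x = 27 + 39·t and substitute into x ≡ 0 (mod 4): 39·t ≡ 0 − 27 = -27 (mod 4).
    Reduce coefficients mod 4: 3·t ≡ 1 (mod 4).
    The inverse of 3 mod 4 is 3 (since 3·3 = 9 = 2·4 + 1), so t ≡ 3·1 = 3 ≡ 3 (mod 4).
    Then x = 27 + 39·3 = 144, valid modulo lcm(39, 4) = 156: x ≡ 144 (mod 156).
  Combine with x ≡ 1 (mod 17); new modulus lcm = 2652.
    Write x = 144 + 156·t and substitute into x ≡ 1 (mod 17): 156·t ≡ 1 − 144 = -143 (mod 17).
    Reduce coefficients mod 17: 3·t ≡ 10 (mod 17).
    The inverse of 3 mod 17 is 6 (since 3·6 = 18 = 1·17 + 1), so t ≡ 6·10 = 60 ≡ 9 (mod 17).
    Then x = 144 + 156·9 = 1548, valid modulo lcm(156, 17) = 2652: x ≡ 1548 (mod 2652).
Verify against each original: 1548 mod 3 = 0, 1548 mod 13 = 1, 1548 mod 4 = 0, 1548 mod 17 = 1.

x ≡ 1548 (mod 2652).


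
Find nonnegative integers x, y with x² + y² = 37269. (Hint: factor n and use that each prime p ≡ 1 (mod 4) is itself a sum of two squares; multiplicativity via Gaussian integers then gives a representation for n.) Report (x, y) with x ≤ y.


Step 1: Factor n = 37269 = 3^2 · 41 · 101.
Step 2: Check the mod-4 condition on each prime factor: 3 ≡ 3 (mod 4), exponent 2 (must be even); 41 ≡ 1 (mod 4), exponent 1; 101 ≡ 1 (mod 4), exponent 1.
All primes ≡ 3 (mod 4) appear to even exponent (or don't appear), so by the two-squares theorem n IS expressible as a sum of two squares.
Step 3: Build a representation. Group n = k² · m with k = 3 and m = 41 · 101 = 4141 (a product of primes ≡ 1 (mod 4)); a representation of m scales to one of n via (k·x)² + (k·y)² = k²(x² + y²). Each prime p ≡ 1 (mod 4) is itself a sum of two squares; find a² by testing p − a² for a perfect square:
  41: 41 − 1² = 40, 41 − 2² = 37, 41 − 3² = 32, 41 − 4² = 25 = 5² ⇒ 41 = 4² + 5².
  101: 101 − 1² = 100 = 10² ⇒ 101 = 1² + 10².
  Combine using the Brahmagupta–Fibonacci identity (a² + b²)(c² + d²) = (ac − bd)² + (ad + bc)² = (ac + bd)² + (ad − bc)²:
  41 · 101 = 4141: from (4² + 5²)(1² + 10²), take (4·1 − 5·10, 4·10 + 5·1) = (4 − 50, 40 + 5) = (-46, 45); dropping signs (only squares matter) gives (46, 45); check 46² + 45² = 2116 + 2025 = 4141 ✓.
  Scale by k = 3: (3·46, 3·45) = (138, 135).
Step 4: Order so x ≤ y and verify: 135² + 138² = 18225 + 19044 = 37269 = n. ✓

n = 37269 = 135² + 138² (one valid representation with x ≤ y).


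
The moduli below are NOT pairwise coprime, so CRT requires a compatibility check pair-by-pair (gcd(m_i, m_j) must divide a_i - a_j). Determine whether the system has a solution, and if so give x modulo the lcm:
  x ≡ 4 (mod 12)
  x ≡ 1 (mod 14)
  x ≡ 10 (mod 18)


Moduli 12, 14, 18 are not pairwise coprime, so CRT works modulo lcm(m_i) when all pairwise compatibility conditions hold.
Pairwise compatibility: gcd(m_i, m_j) must divide a_i - a_j for every pair.
Merge one congruence at a time:
  Start: x ≡ 4 (mod 12).
  Combine with x ≡ 1 (mod 14): gcd(12, 14) = 2, and 1 - 4 = -3 is NOT divisible by 2.
    ⇒ system is inconsistent (no integer solution).

No solution (the system is inconsistent).


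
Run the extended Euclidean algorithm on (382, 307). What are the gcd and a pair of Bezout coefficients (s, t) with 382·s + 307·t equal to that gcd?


Euclidean algorithm on (382, 307) — divide until remainder is 0:
  382 = 1 · 307 + 75
  307 = 4 · 75 + 7
  75 = 10 · 7 + 5
  7 = 1 · 5 + 2
  5 = 2 · 2 + 1
  2 = 2 · 1 + 0
gcd(382, 307) = 1.
Track Bezout coefficients alongside the remainders: start with r₀ = 382 = a·1 + b·0 (s = 1, t = 0) and r₁ = 307 = a·0 + b·1 (s = 0, t = 1); each new remainder r_{k+1} = r_{k-1} − q_k·r_k inherits s_{k+1} = s_{k-1} − q_k·s_k, t_{k+1} = t_{k-1} − q_k·t_k, so r_k = a·s_k + b·t_k at every step:
  q = 1: r = 75, s = 1 − 1·0 = 1, t = 0 − 1·1 = -1  (check: 382·1 + 307·(-1) = 75)
  q = 4: r = 7, s = 0 − 4·1 = -4, t = 1 − 4·(-1) = 5  (check: 382·(-4) + 307·5 = 7)
  q = 10: r = 5, s = 1 − 10·(-4) = 41, t = -1 − 10·5 = -51  (check: 382·41 + 307·(-51) = 5)
  q = 1: r = 2, s = -4 − 1·41 = -45, t = 5 − 1·(-51) = 56  (check: 382·(-45) + 307·56 = 2)
  q = 2: r = 1, s = 41 − 2·(-45) = 131, t = -51 − 2·56 = -163  (check: 382·131 + 307·(-163) = 1)
The row with r = 1 (the gcd) gives the Bezout coefficients s = 131, t = -163.
Result: 382 · (131) + 307 · (-163) = 1.

gcd(382, 307) = 1; s = 131, t = -163 (check: 382·131 + 307·(-163) = 1).


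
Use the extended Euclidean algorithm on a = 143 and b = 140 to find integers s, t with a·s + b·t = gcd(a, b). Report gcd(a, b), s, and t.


Euclidean algorithm on (143, 140) — divide until remainder is 0:
  143 = 1 · 140 + 3
  140 = 46 · 3 + 2
  3 = 1 · 2 + 1
  2 = 2 · 1 + 0
gcd(143, 140) = 1.
Track Bezout coefficients alongside the remainders: start with r₀ = 143 = a·1 + b·0 (s = 1, t = 0) and r₁ = 140 = a·0 + b·1 (s = 0, t = 1); each new remainder r_{k+1} = r_{k-1} − q_k·r_k inherits s_{k+1} = s_{k-1} − q_k·s_k, t_{k+1} = t_{k-1} − q_k·t_k, so r_k = a·s_k + b·t_k at every step:
  q = 1: r = 3, s = 1 − 1·0 = 1, t = 0 − 1·1 = -1  (check: 143·1 + 140·(-1) = 3)
  q = 46: r = 2, s = 0 − 46·1 = -46, t = 1 − 46·(-1) = 47  (check: 143·(-46) + 140·47 = 2)
  q = 1: r = 1, s = 1 − 1·(-46) = 47, t = -1 − 1·47 = -48  (check: 143·47 + 140·(-48) = 1)
The row with r = 1 (the gcd) gives the Bezout coefficients s = 47, t = -48.
Result: 143 · (47) + 140 · (-48) = 1.

gcd(143, 140) = 1; s = 47, t = -48 (check: 143·47 + 140·(-48) = 1).


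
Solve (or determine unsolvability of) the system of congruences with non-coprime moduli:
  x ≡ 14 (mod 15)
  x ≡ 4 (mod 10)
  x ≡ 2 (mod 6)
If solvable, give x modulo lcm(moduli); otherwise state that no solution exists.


Moduli 15, 10, 6 are not pairwise coprime, so CRT works modulo lcm(m_i) when all pairwise compatibility conditions hold.
Pairwise compatibility: gcd(m_i, m_j) must divide a_i - a_j for every pair.
Merge one congruence at a time:
  Start: x ≡ 14 (mod 15).
  Combine with x ≡ 4 (mod 10): gcd(15, 10) = 5; 4 - 14 = -10, which IS divisible by 5, so compatible.
    Write x = 14 + 15·t and substitute into x ≡ 4 (mod 10): 15·t ≡ 4 − 14 = -10 (mod 10).
    Divide the congruence (and modulus) by g = 5: 3·t ≡ -2 (mod 2).
    Reduce coefficients mod 2: 1·t ≡ 0 (mod 2).
    So t ≡ 0 (mod 2).
    Then x = 14 + 15·0 = 14, valid modulo lcm(15, 10) = 30: x ≡ 14 (mod 30).
  Combine with x ≡ 2 (mod 6): gcd(30, 6) = 6; 2 - 14 = -12, which IS divisible by 6, so compatible.
    Write x = 14 + 30·t and substitute into x ≡ 2 (mod 6): 30·t ≡ 2 − 14 = -12 (mod 6).
    Divide the congruence (and modulus) by g = 6: 5·t ≡ -2 (mod 1).
    Modulo 1 every t works; take t = 0.
    Then x = 14 + 30·0 = 14, valid modulo lcm(30, 6) = 30: x ≡ 14 (mod 30).
Verify: 14 mod 15 = 14, 14 mod 10 = 4, 14 mod 6 = 2.

x ≡ 14 (mod 30).


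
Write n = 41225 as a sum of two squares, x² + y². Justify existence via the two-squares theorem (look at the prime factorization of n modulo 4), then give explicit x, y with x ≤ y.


Step 1: Factor n = 41225 = 5^2 · 17 · 97.
Step 2: Check the mod-4 condition on each prime factor: 5 ≡ 1 (mod 4), exponent 2; 17 ≡ 1 (mod 4), exponent 1; 97 ≡ 1 (mod 4), exponent 1.
All primes ≡ 3 (mod 4) appear to even exponent (or don't appear), so by the two-squares theorem n IS expressible as a sum of two squares.
Step 3: Build a representation. Group n = k² · m with k = 5 and m = 17 · 97 = 1649 (a product of primes ≡ 1 (mod 4)); a representation of m scales to one of n via (k·x)² + (k·y)² = k²(x² + y²). Each prime p ≡ 1 (mod 4) is itself a sum of two squares; find a² by testing p − a² for a perfect square:
  17: 17 − 1² = 16 = 4² ⇒ 17 = 1² + 4².
  97: 97 − 1² = 96, 97 − 2² = 93, 97 − 3² = 88, 97 − 4² = 81 = 9² ⇒ 97 = 4² + 9².
  Combine using the Brahmagupta–Fibonacci identity (a² + b²)(c² + d²) = (ac − bd)² + (ad + bc)² = (ac + bd)² + (ad − bc)²:
  17 · 97 = 1649: from (1² + 4²)(4² + 9²), take (1·4 − 4·9, 1·9 + 4·4) = (4 − 36, 9 + 16) = (-32, 25); dropping signs (only squares matter) gives (32, 25); check 32² + 25² = 1024 + 625 = 1649 ✓.
  Scale by k = 5: (5·32, 5·25) = (160, 125).
Step 4: Order so x ≤ y and verify: 125² + 160² = 15625 + 25600 = 41225 = n. ✓

n = 41225 = 125² + 160² (one valid representation with x ≤ y).


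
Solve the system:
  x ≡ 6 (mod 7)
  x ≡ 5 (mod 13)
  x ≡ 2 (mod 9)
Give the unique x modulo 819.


Moduli 7, 13, 9 are pairwise coprime; by CRT there is a unique solution modulo M = 7 · 13 · 9 = 819.
Solve pairwise, accumulating the modulus:
  Start with x ≡ 6 (mod 7).
  Combine with x ≡ 5 (mod 13): since gcd(7, 13) = 1, we get a unique residue mod 91.
    Write x = 6 + 7·t and substitute into x ≡ 5 (mod 13): 7·t ≡ 5 − 6 = -1 (mod 13).
    Reduce coefficients mod 13: 7·t ≡ 12 (mod 13).
    The inverse of 7 mod 13 is 2 (since 7·2 = 14 = 1·13 + 1), so t ≡ 2·12 = 24 ≡ 11 (mod 13).
    Then x = 6 + 7·11 = 83, valid modulo lcm(7, 13) = 91: x ≡ 83 (mod 91).
  Combine with x ≡ 2 (mod 9): since gcd(91, 9) = 1, we get a unique residue mod 819.
    Write x = 83 + 91·t and substitute into x ≡ 2 (mod 9): 91·t ≡ 2 − 83 = -81 (mod 9).
    Reduce coefficients mod 9: 1·t ≡ 0 (mod 9).
    So t ≡ 0 (mod 9).
    Then x = 83 + 91·0 = 83, valid modulo lcm(91, 9) = 819: x ≡ 83 (mod 819).
Verify: 83 mod 7 = 6 ✓, 83 mod 13 = 5 ✓, 83 mod 9 = 2 ✓.

x ≡ 83 (mod 819).


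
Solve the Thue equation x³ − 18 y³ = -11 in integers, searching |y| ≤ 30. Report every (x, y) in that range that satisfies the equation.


The equation is x³ - 18y³ = -11. For fixed y, x³ = 18·y³ − 11, so a solution requires the RHS to be a perfect cube.
Strategy: iterate y from -30 to 30, compute RHS = 18·y³ − 11, and check whether it is a (positive or negative) perfect cube.
Check small values of y:
  y = 0: RHS = -11 is not a perfect cube.
  y = 1: RHS = 7 is not a perfect cube.
  y = -1: RHS = -29 is not a perfect cube.
  y = 2: RHS = 133 is not a perfect cube.
  y = -2: RHS = -155 is not a perfect cube.
  y = 3: RHS = 475 is not a perfect cube.
  y = -3: RHS = -497 is not a perfect cube.
Continuing the search up to |y| = 30 finds no solutions either.
No (x, y) in the scanned range satisfies the equation.

No integer solutions with |y| ≤ 30.


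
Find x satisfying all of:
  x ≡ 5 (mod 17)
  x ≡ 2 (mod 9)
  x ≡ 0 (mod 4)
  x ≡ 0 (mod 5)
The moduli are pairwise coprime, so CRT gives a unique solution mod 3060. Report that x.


Product of moduli M = 17 · 9 · 4 · 5 = 3060.
Merge one congruence at a time:
  Start: x ≡ 5 (mod 17).
  Combine with x ≡ 2 (mod 9); new modulus lcm = 153.
    Write x = 5 + 17·t and substitute into x ≡ 2 (mod 9): 17·t ≡ 2 − 5 = -3 (mod 9).
    Reduce coefficients mod 9: 8·t ≡ 6 (mod 9).
    The inverse of 8 mod 9 is 8 (since 8·8 = 64 = 7·9 + 1), so t ≡ 8·6 = 48 ≡ 3 (mod 9).
    Then x = 5 + 17·3 = 56, valid modulo lcm(17, 9) = 153: x ≡ 56 (mod 153).
  Combine with x ≡ 0 (mod 4); new modulus lcm = 612.
    Write x = 56 + 153·t and substitute into x ≡ 0 (mod 4): 153·t ≡ 0 − 56 = -56 (mod 4).
    Reduce coefficients mod 4: 1·t ≡ 0 (mod 4).
    So t ≡ 0 (mod 4).
    Then x = 56 + 153·0 = 56, valid modulo lcm(153, 4) = 612: x ≡ 56 (mod 612).
  Combine with x ≡ 0 (mod 5); new modulus lcm = 3060.
    Write x = 56 + 612·t and substitute into x ≡ 0 (mod 5): 612·t ≡ 0 − 56 = -56 (mod 5).
    Reduce coefficients mod 5: 2·t ≡ 4 (mod 5).
    The inverse of 2 mod 5 is 3 (since 2·3 = 6 = 1·5 + 1), so t ≡ 3·4 = 12 ≡ 2 (mod 5).
    Then x = 56 + 612·2 = 1280, valid modulo lcm(612, 5) = 3060: x ≡ 1280 (mod 3060).
Verify against each original: 1280 mod 17 = 5, 1280 mod 9 = 2, 1280 mod 4 = 0, 1280 mod 5 = 0.

x ≡ 1280 (mod 3060).
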